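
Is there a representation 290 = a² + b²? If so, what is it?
1² + 17² (a=1, b=17)

Factorization: 290 = 2 × 5 × 29
By Fermat: n is sum of two squares iff every prime p ≡ 3 (mod 4) appears to even power.
All primes ≡ 3 (mod 4) appear to even power.
Search a = 0, 1, 2, … for 290 - a² a perfect square: first hit at a = 1: 290 - 1 = 289 = 17².
290 = 1² + 17² = 1 + 289 ✓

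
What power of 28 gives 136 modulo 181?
74

Baby-step giant-step with step n = ⌈√181⌉ = 14.
Baby steps 28^j mod 181 (j:value) for j=0..13: 0:1, 1:28, 2:60, 3:51, 4:161, 5:164, 6:67, 7:66, 8:38, 9:159, 10:108, 11:128, 12:145, 13:78.
Giant-step multiplier: 28^(-14) ≡ 28^(180-14) = 28^166 ≡ 166 (mod 181).
Giant steps γ_i = 136·166^i mod 181: γ_0=136, γ_1=132, γ_2=11, γ_3=16, γ_4=122, γ_5=161 (in table at j=4).
x = i·n + j = 5·14 + 4 = 74.
Check: 28^74 ≡ 136 (mod 181).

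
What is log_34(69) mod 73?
44

Baby-step giant-step with step n = ⌈√73⌉ = 9.
Baby steps 34^j mod 73 (j:value) for j=0..8: 0:1, 1:34, 2:61, 3:30, 4:71, 5:5, 6:24, 7:13, 8:4.
Giant-step multiplier: 34^(-9) ≡ 34^(72-9) = 34^63 ≡ 51 (mod 73).
Giant steps γ_i = 69·51^i mod 73: γ_0=69, γ_1=15, γ_2=35, γ_3=33, γ_4=4 (in table at j=8).
x = i·n + j = 4·9 + 8 = 44.
Check: 34^44 ≡ 69 (mod 73).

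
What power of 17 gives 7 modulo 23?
9

Baby-step giant-step with step n = ⌈√23⌉ = 5.
Baby steps 17^j mod 23 (j:value) for j=0..4: 0:1, 1:17, 2:13, 3:14, 4:8.
Giant-step multiplier: 17^(-5) ≡ 17^(22-5) = 17^17 ≡ 11 (mod 23).
Giant steps γ_i = 7·11^i mod 23: γ_0=7, γ_1=8 (in table at j=4).
x = i·n + j = 1·5 + 4 = 9.
Check: 17^9 ≡ 7 (mod 23).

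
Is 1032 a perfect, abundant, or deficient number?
abundant

Proper divisors of 1032: sum = 1 + 2 + 3 + 4 + 6 + 8 + 12 + 24 + 43 + 86 + 129 + 172 + 258 + 344 + 516 = 1608
Since 1608 > 1032, 1032 is abundant.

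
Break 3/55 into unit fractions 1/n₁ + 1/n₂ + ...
1/19 + 1/523 + 1/546535

Greedy algorithm:
3/55: ceiling(55/3) = 19, use 1/19
2/1045: ceiling(1045/2) = 523, use 1/523
1/546535: ceiling(546535/1) = 546535, use 1/546535
Result: 3/55 = 1/19 + 1/523 + 1/546535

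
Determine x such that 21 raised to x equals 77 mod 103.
11

Baby-step giant-step with step n = ⌈√103⌉ = 11.
Baby steps 21^j mod 103 (j:value) for j=0..10: 0:1, 1:21, 2:29, 3:94, 4:17, 5:48, 6:81, 7:53, 8:83, 9:95, 10:38.
Giant-step multiplier: 21^(-11) ≡ 21^(102-11) = 21^91 ≡ 99 (mod 103).
Giant steps γ_i = 77·99^i mod 103: γ_0=77, γ_1=1 (in table at j=0).
x = i·n + j = 1·11 + 0 = 11.
Check: 21^11 ≡ 77 (mod 103).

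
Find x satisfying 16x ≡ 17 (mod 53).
x ≡ 11 (mod 53)

gcd(16, 53) = 1, which divides 17, so solutions exist.
Find 16^(-1) mod 53 by the extended Euclidean algorithm:
53 = 3 × 16 + 5  ⟹  5 = (1)·53 + (-3)·16
16 = 3 × 5 + 1  ⟹  1 = (-3)·53 + (10)·16
So (10)·16 ≡ 1 (mod 53), i.e. 16^(-1) ≡ 10 (mod 53).
x ≡ 10 × 17 = 170 ≡ 11 (mod 53).
Check: 16 × 11 = 176 ≡ 17 (mod 53).
Unique solution: x ≡ 11 (mod 53)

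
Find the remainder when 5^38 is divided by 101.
56

Repeated squaring. Binary of 38 = 100110.
5^1 ≡ 5 (mod 101); 5^2 ≡ 25 (mod 101); 5^4 ≡ 19 (mod 101); 5^8 ≡ 58 (mod 101); 5^16 ≡ 31 (mod 101); 5^32 ≡ 52 (mod 101)
5^38 = 5^2 × 5^4 × 5^32 ≡ 56 (mod 101)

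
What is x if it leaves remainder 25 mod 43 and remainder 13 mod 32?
1229

Using Chinese Remainder Theorem:
M = 43 × 32 = 1376
M1 = 32, M2 = 43
y1 = 32^(-1) mod 43 = 39
y2 = 43^(-1) mod 32 = 3
x = (25×32×39 + 13×43×3) mod 1376 = 1229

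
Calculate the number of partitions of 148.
33549419497

p(n) counts ways to write n as a sum of positive integers (order ignored).
Euler's pentagonal recurrence: p(k) = p(k-1) + p(k-2) - p(k-5) - p(k-7) + p(k-12) + p(k-15) - ... (offsets j(3j∓1)/2, signs ++--, p(0)=1, p(<0)=0).
DP table for k = 0..147: p(0)=1, p(1)=1, p(2)=2, p(3)=3, p(4)=5, p(5)=7, p(6)=11, p(7)=15, p(8)=22, p(9)=30, p(10)=42, p(11)=56, p(12)=77, p(13)=101, p(14)=135, p(15)=176, p(16)=231, p(17)=297, p(18)=385, p(19)=490, p(20)=627, p(21)=792, p(22)=1002, p(23)=1255, p(24)=1575, p(25)=1958, p(26)=2436, p(27)=3010, p(28)=3718, p(29)=4565, p(30)=5604, p(31)=6842, p(32)=8349, p(33)=10143, p(34)=12310, p(35)=14883, p(36)=17977, p(37)=21637, p(38)=26015, p(39)=31185, p(40)=37338, p(41)=44583, p(42)=53174, p(43)=63261, p(44)=75175, p(45)=89134, p(46)=105558, p(47)=124754, p(48)=147273, p(49)=173525, p(50)=204226, p(51)=239943, p(52)=281589, p(53)=329931, p(54)=386155, p(55)=451276, p(56)=526823, p(57)=614154, p(58)=715220, p(59)=831820, p(60)=966467, p(61)=1121505, p(62)=1300156, p(63)=1505499, p(64)=1741630, p(65)=2012558, p(66)=2323520, p(67)=2679689, p(68)=3087735, p(69)=3554345, p(70)=4087968, p(71)=4697205, p(72)=5392783, p(73)=6185689, p(74)=7089500, p(75)=8118264, p(76)=9289091, p(77)=10619863, p(78)=12132164, p(79)=13848650, p(80)=15796476, p(81)=18004327, p(82)=20506255, p(83)=23338469, p(84)=26543660, p(85)=30167357, p(86)=34262962, p(87)=38887673, p(88)=44108109, p(89)=49995925, p(90)=56634173, p(91)=64112359, p(92)=72533807, p(93)=82010177, p(94)=92669720, p(95)=104651419, p(96)=118114304, p(97)=133230930, p(98)=150198136, p(99)=169229875, p(100)=190569292, p(101)=214481126, p(102)=241265379, p(103)=271248950, p(104)=304801365, p(105)=342325709, p(106)=384276336, p(107)=431149389, p(108)=483502844, p(109)=541946240, p(110)=607163746, p(111)=679903203, p(112)=761002156, p(113)=851376628, p(114)=952050665, p(115)=1064144451, p(116)=1188908248, p(117)=1327710076, p(118)=1482074143, p(119)=1653668665, p(120)=1844349560, p(121)=2056148051, p(122)=2291320912, p(123)=2552338241, p(124)=2841940500, p(125)=3163127352, p(126)=3519222692, p(127)=3913864295, p(128)=4351078600, p(129)=4835271870, p(130)=5371315400, p(131)=5964539504, p(132)=6620830889, p(133)=7346629512, p(134)=8149040695, p(135)=9035836076, p(136)=10015581680, p(137)=11097645016, p(138)=12292341831, p(139)=13610949895, p(140)=15065878135, p(141)=16670689208, p(142)=18440293320, p(143)=20390982757, p(144)=22540654445, p(145)=24908858009, p(146)=27517052599, p(147)=30388671978.
Final step: p(148) = p(147) + p(146) - p(143) - p(141) + p(136) + p(133) - p(126) - p(122) + p(113) + p(108) - p(97) - p(91) + p(78) + p(71) - p(56) - p(48) + p(31) + p(22) - p(3)
= 30388671978 + 27517052599 - 20390982757 - 16670689208 + 10015581680 + 7346629512 - 3519222692 - 2291320912 + 851376628 + 483502844 - 133230930 - 64112359 + 12132164 + 4697205 - 526823 - 147273 + 6842 + 1002 - 3
= 33549419497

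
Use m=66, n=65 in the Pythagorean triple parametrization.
(131, 8580, 8581)

Euclid's formula: a = m² - n², b = 2mn, c = m² + n²
m = 66, n = 65
a = 66² - 65² = 4356 - 4225 = 131
b = 2 × 66 × 65 = 8580
c = 66² + 65² = 4356 + 4225 = 8581
Verification: 131² + 8580² = 17161 + 73616400 = 73633561 = 8581² ✓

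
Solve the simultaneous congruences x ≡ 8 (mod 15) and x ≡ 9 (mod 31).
443

Using Chinese Remainder Theorem:
M = 15 × 31 = 465
M1 = 31, M2 = 15
y1 = 31^(-1) mod 15 = 1
y2 = 15^(-1) mod 31 = 29
x = (8×31×1 + 9×15×29) mod 465 = 443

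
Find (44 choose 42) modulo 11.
0

Using Lucas' theorem:
Write n=44 and k=42 in base 11:
n in base 11: [4, 0]
k in base 11: [3, 9]
C(44,42) mod 11 = ∏ C(n_i, k_i) mod 11
Digit binomials (mod 11): C(4,3) = 4; C(0,9) = 0 (k_i > n_i)
Product: 4 × 0 = 0 ≡ 0 (mod 11)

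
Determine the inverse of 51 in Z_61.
6

gcd(51, 61) = 1, so the inverse exists.
Extended Euclidean algorithm on (61, 51):
61 = 1 × 51 + 10  ⟹  10 = (1)·61 + (-1)·51
51 = 5 × 10 + 1  ⟹  1 = (-5)·61 + (6)·51
So (6)·51 ≡ 1 (mod 61), i.e. 51^(-1) ≡ 6 (mod 61).
Check: 51 × 6 = 306 ≡ 1 (mod 61)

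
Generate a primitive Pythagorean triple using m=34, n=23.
(627, 1564, 1685)

Euclid's formula: a = m² - n², b = 2mn, c = m² + n²
m = 34, n = 23
a = 34² - 23² = 1156 - 529 = 627
b = 2 × 34 × 23 = 1564
c = 34² + 23² = 1156 + 529 = 1685
Verification: 627² + 1564² = 393129 + 2446096 = 2839225 = 1685² ✓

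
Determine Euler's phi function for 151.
150

151 = 151
φ(n) = n × ∏(1 - 1/p) for each prime p dividing n
φ(151) = 151 × (1 - 1/151) = 150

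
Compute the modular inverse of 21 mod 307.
117

gcd(21, 307) = 1, so the inverse exists.
Extended Euclidean algorithm on (307, 21):
307 = 14 × 21 + 13  ⟹  13 = (1)·307 + (-14)·21
21 = 1 × 13 + 8  ⟹  8 = (-1)·307 + (15)·21
13 = 1 × 8 + 5  ⟹  5 = (2)·307 + (-29)·21
8 = 1 × 5 + 3  ⟹  3 = (-3)·307 + (44)·21
5 = 1 × 3 + 2  ⟹  2 = (5)·307 + (-73)·21
3 = 1 × 2 + 1  ⟹  1 = (-8)·307 + (117)·21
So (117)·21 ≡ 1 (mod 307), i.e. 21^(-1) ≡ 117 (mod 307).
Check: 21 × 117 = 2457 ≡ 1 (mod 307)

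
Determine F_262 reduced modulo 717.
2

Matrix identity: Q^n = [[F_(n+1), F_n], [F_n, F_(n-1)]] with Q = [[1,1],[1,0]].
n = 262 = 100000110₂. Square-and-multiply, entries mod 717:
Q^1 = [[1,1],[1,0]]
Q^2 = (Q^1)² = [[2,1],[1,1]]
Q^4 = (Q^2)² = [[5,3],[3,2]]
Q^8 = (Q^4)² = [[34,21],[21,13]]
Q^16 = (Q^8)² = [[163,270],[270,610]]
Q^32 = (Q^16)² = [[523,63],[63,460]]
Q^65 = (Q^32)²·Q = [[286,19],[19,267]]
Q^131 = (Q^65)²·Q = [[171,419],[419,469]]
Q^262 = (Q^131)² = [[457,2],[2,455]]
F_262 mod 717 = Q^262[0][1] = 2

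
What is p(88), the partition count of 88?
44108109

p(n) counts ways to write n as a sum of positive integers (order ignored).
Euler's pentagonal recurrence: p(k) = p(k-1) + p(k-2) - p(k-5) - p(k-7) + p(k-12) + p(k-15) - ... (offsets j(3j∓1)/2, signs ++--, p(0)=1, p(<0)=0).
DP table for k = 0..87: p(0)=1, p(1)=1, p(2)=2, p(3)=3, p(4)=5, p(5)=7, p(6)=11, p(7)=15, p(8)=22, p(9)=30, p(10)=42, p(11)=56, p(12)=77, p(13)=101, p(14)=135, p(15)=176, p(16)=231, p(17)=297, p(18)=385, p(19)=490, p(20)=627, p(21)=792, p(22)=1002, p(23)=1255, p(24)=1575, p(25)=1958, p(26)=2436, p(27)=3010, p(28)=3718, p(29)=4565, p(30)=5604, p(31)=6842, p(32)=8349, p(33)=10143, p(34)=12310, p(35)=14883, p(36)=17977, p(37)=21637, p(38)=26015, p(39)=31185, p(40)=37338, p(41)=44583, p(42)=53174, p(43)=63261, p(44)=75175, p(45)=89134, p(46)=105558, p(47)=124754, p(48)=147273, p(49)=173525, p(50)=204226, p(51)=239943, p(52)=281589, p(53)=329931, p(54)=386155, p(55)=451276, p(56)=526823, p(57)=614154, p(58)=715220, p(59)=831820, p(60)=966467, p(61)=1121505, p(62)=1300156, p(63)=1505499, p(64)=1741630, p(65)=2012558, p(66)=2323520, p(67)=2679689, p(68)=3087735, p(69)=3554345, p(70)=4087968, p(71)=4697205, p(72)=5392783, p(73)=6185689, p(74)=7089500, p(75)=8118264, p(76)=9289091, p(77)=10619863, p(78)=12132164, p(79)=13848650, p(80)=15796476, p(81)=18004327, p(82)=20506255, p(83)=23338469, p(84)=26543660, p(85)=30167357, p(86)=34262962, p(87)=38887673.
Final step: p(88) = p(87) + p(86) - p(83) - p(81) + p(76) + p(73) - p(66) - p(62) + p(53) + p(48) - p(37) - p(31) + p(18) + p(11)
= 38887673 + 34262962 - 23338469 - 18004327 + 9289091 + 6185689 - 2323520 - 1300156 + 329931 + 147273 - 21637 - 6842 + 385 + 56
= 44108109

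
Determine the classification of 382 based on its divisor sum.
deficient

Proper divisors of 382: sum = 1 + 2 + 191 = 194
Since 194 < 382, 382 is deficient.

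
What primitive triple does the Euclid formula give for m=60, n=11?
(3479, 1320, 3721)

Euclid's formula: a = m² - n², b = 2mn, c = m² + n²
m = 60, n = 11
a = 60² - 11² = 3600 - 121 = 3479
b = 2 × 60 × 11 = 1320
c = 60² + 11² = 3600 + 121 = 3721
Verification: 3479² + 1320² = 12103441 + 1742400 = 13845841 = 3721² ✓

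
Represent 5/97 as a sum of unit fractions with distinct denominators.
1/20 + 1/647 + 1/1255180

Greedy algorithm:
5/97: ceiling(97/5) = 20, use 1/20
3/1940: ceiling(1940/3) = 647, use 1/647
1/1255180: ceiling(1255180/1) = 1255180, use 1/1255180
Result: 5/97 = 1/20 + 1/647 + 1/1255180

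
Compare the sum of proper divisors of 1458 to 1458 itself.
abundant

Proper divisors of 1458: sum = 1 + 2 + 3 + 6 + 9 + 18 + 27 + 54 + 81 + 162 + 243 + 486 + 729 = 1821
Since 1821 > 1458, 1458 is abundant.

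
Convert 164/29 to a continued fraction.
[5; 1, 1, 1, 9]

Euclidean algorithm steps:
164 = 5 × 29 + 19
29 = 1 × 19 + 10
19 = 1 × 10 + 9
10 = 1 × 9 + 1
9 = 9 × 1 + 0
Continued fraction: [5; 1, 1, 1, 9]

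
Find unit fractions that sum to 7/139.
1/20 + 1/2780

Greedy algorithm:
7/139: ceiling(139/7) = 20, use 1/20
1/2780: ceiling(2780/1) = 2780, use 1/2780
Result: 7/139 = 1/20 + 1/2780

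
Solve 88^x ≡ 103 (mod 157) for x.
147

Baby-step giant-step with step n = ⌈√157⌉ = 13.
Baby steps 88^j mod 157 (j:value) for j=0..12: 0:1, 1:88, 2:51, 3:92, 4:89, 5:139, 6:143, 7:24, 8:71, 9:125, 10:10, 11:95, 12:39.
Giant-step multiplier: 88^(-13) ≡ 88^(156-13) = 88^143 ≡ 107 (mod 157).
Giant steps γ_i = 103·107^i mod 157: γ_0=103, γ_1=31, γ_2=20, γ_3=99, γ_4=74, γ_5=68, γ_6=54, γ_7=126, γ_8=137, γ_9=58, γ_10=83, γ_11=89 (in table at j=4).
x = i·n + j = 11·13 + 4 = 147.
Check: 88^147 ≡ 103 (mod 157).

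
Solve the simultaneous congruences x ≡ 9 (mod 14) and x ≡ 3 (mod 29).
177

Using Chinese Remainder Theorem:
M = 14 × 29 = 406
M1 = 29, M2 = 14
y1 = 29^(-1) mod 14 = 1
y2 = 14^(-1) mod 29 = 27
x = (9×29×1 + 3×14×27) mod 406 = 177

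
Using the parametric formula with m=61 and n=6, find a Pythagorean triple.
(3685, 732, 3757)

Euclid's formula: a = m² - n², b = 2mn, c = m² + n²
m = 61, n = 6
a = 61² - 6² = 3721 - 36 = 3685
b = 2 × 61 × 6 = 732
c = 61² + 6² = 3721 + 36 = 3757
Verification: 3685² + 732² = 13579225 + 535824 = 14115049 = 3757² ✓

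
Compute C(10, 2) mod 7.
3

Using Lucas' theorem:
Write n=10 and k=2 in base 7:
n in base 7: [1, 3]
k in base 7: [0, 2]
C(10,2) mod 7 = ∏ C(n_i, k_i) mod 7
Digit binomials (mod 7): C(1,0) = 1; C(3,2) = 3
Product: 1 × 3 = 3 ≡ 3 (mod 7)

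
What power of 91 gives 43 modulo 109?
78

Baby-step giant-step with step n = ⌈√109⌉ = 11.
Baby steps 91^j mod 109 (j:value) for j=0..10: 0:1, 1:91, 2:106, 3:54, 4:9, 5:56, 6:82, 7:50, 8:81, 9:68, 10:84.
Giant-step multiplier: 91^(-11) ≡ 91^(108-11) = 91^97 ≡ 39 (mod 109).
Giant steps γ_i = 43·39^i mod 109: γ_0=43, γ_1=42, γ_2=3, γ_3=8, γ_4=94, γ_5=69, γ_6=75, γ_7=91 (in table at j=1).
x = i·n + j = 7·11 + 1 = 78.
Check: 91^78 ≡ 43 (mod 109).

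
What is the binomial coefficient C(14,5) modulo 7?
0

Using Lucas' theorem:
Write n=14 and k=5 in base 7:
n in base 7: [2, 0]
k in base 7: [0, 5]
C(14,5) mod 7 = ∏ C(n_i, k_i) mod 7
Digit binomials (mod 7): C(2,0) = 1; C(0,5) = 0 (k_i > n_i)
Product: 1 × 0 = 0 ≡ 0 (mod 7)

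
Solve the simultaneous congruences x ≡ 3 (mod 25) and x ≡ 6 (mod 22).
28

Using Chinese Remainder Theorem:
M = 25 × 22 = 550
M1 = 22, M2 = 25
y1 = 22^(-1) mod 25 = 8
y2 = 25^(-1) mod 22 = 15
x = (3×22×8 + 6×25×15) mod 550 = 28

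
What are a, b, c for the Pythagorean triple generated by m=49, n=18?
(2077, 1764, 2725)

Euclid's formula: a = m² - n², b = 2mn, c = m² + n²
m = 49, n = 18
a = 49² - 18² = 2401 - 324 = 2077
b = 2 × 49 × 18 = 1764
c = 49² + 18² = 2401 + 324 = 2725
Verification: 2077² + 1764² = 4313929 + 3111696 = 7425625 = 2725² ✓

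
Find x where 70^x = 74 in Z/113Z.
41

Baby-step giant-step with step n = ⌈√113⌉ = 11.
Baby steps 70^j mod 113 (j:value) for j=0..10: 0:1, 1:70, 2:41, 3:45, 4:99, 5:37, 6:104, 7:48, 8:83, 9:47, 10:13.
Giant-step multiplier: 70^(-11) ≡ 70^(112-11) = 70^101 ≡ 19 (mod 113).
Giant steps γ_i = 74·19^i mod 113: γ_0=74, γ_1=50, γ_2=46, γ_3=83 (in table at j=8).
x = i·n + j = 3·11 + 8 = 41.
Check: 70^41 ≡ 74 (mod 113).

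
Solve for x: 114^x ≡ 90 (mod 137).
23

Baby-step giant-step with step n = ⌈√137⌉ = 12.
Baby steps 114^j mod 137 (j:value) for j=0..11: 0:1, 1:114, 2:118, 3:26, 4:87, 5:54, 6:128, 7:70, 8:34, 9:40, 10:39, 11:62.
Giant-step multiplier: 114^(-12) ≡ 114^(136-12) = 114^124 ≡ 22 (mod 137).
Giant steps γ_i = 90·22^i mod 137: γ_0=90, γ_1=62 (in table at j=11).
x = i·n + j = 1·12 + 11 = 23.
Check: 114^23 ≡ 90 (mod 137).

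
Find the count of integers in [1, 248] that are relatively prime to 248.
120

248 = 2^3 × 31
φ(n) = n × ∏(1 - 1/p) for each prime p dividing n
φ(248) = 248 × (1 - 1/2) × (1 - 1/31) = 120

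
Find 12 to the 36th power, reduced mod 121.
34

Repeated squaring. Binary of 36 = 100100.
12^1 ≡ 12 (mod 121); 12^2 ≡ 23 (mod 121); 12^4 ≡ 45 (mod 121); 12^8 ≡ 89 (mod 121); 12^16 ≡ 56 (mod 121); 12^32 ≡ 111 (mod 121)
12^36 = 12^4 × 12^32 ≡ 34 (mod 121)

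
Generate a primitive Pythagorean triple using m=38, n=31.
(483, 2356, 2405)

Euclid's formula: a = m² - n², b = 2mn, c = m² + n²
m = 38, n = 31
a = 38² - 31² = 1444 - 961 = 483
b = 2 × 38 × 31 = 2356
c = 38² + 31² = 1444 + 961 = 2405
Verification: 483² + 2356² = 233289 + 5550736 = 5784025 = 2405² ✓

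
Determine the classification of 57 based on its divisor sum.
deficient

Proper divisors of 57: sum = 1 + 3 + 19 = 23
Since 23 < 57, 57 is deficient.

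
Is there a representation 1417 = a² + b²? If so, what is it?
11² + 36² (a=11, b=36)

Factorization: 1417 = 13 × 109
By Fermat: n is sum of two squares iff every prime p ≡ 3 (mod 4) appears to even power.
All primes ≡ 3 (mod 4) appear to even power.
Search a = 0, 1, 2, … for 1417 - a² a perfect square: first hit at a = 11: 1417 - 121 = 1296 = 36².
1417 = 11² + 36² = 121 + 1296 ✓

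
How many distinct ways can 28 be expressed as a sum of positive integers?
3718

p(n) counts ways to write n as a sum of positive integers (order ignored).
Euler's pentagonal recurrence: p(k) = p(k-1) + p(k-2) - p(k-5) - p(k-7) + p(k-12) + p(k-15) - ... (offsets j(3j∓1)/2, signs ++--, p(0)=1, p(<0)=0).
DP table for k = 0..27: p(0)=1, p(1)=1, p(2)=2, p(3)=3, p(4)=5, p(5)=7, p(6)=11, p(7)=15, p(8)=22, p(9)=30, p(10)=42, p(11)=56, p(12)=77, p(13)=101, p(14)=135, p(15)=176, p(16)=231, p(17)=297, p(18)=385, p(19)=490, p(20)=627, p(21)=792, p(22)=1002, p(23)=1255, p(24)=1575, p(25)=1958, p(26)=2436, p(27)=3010.
Final step: p(28) = p(27) + p(26) - p(23) - p(21) + p(16) + p(13) - p(6) - p(2)
= 3010 + 2436 - 1255 - 792 + 231 + 101 - 11 - 2
= 3718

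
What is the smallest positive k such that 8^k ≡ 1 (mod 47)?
23

47 is prime, so ord(8) divides φ(47) = 46.
Divisors of 46: 1, 2, 23, 46.
Repeated squaring: 8^1 ≡ 8, 8^2 ≡ 17, 8^4 ≡ 7, 8^8 ≡ 2, 8^16 ≡ 4, 8^32 ≡ 16 (mod 47).
Test 8^d mod 47 for each divisor d in increasing order:
8^1 ≡ 8
8^2 ≡ 17
8^23 = 8^16·8^4·8^2·8^1 ≡ 1  ← first divisor giving 1
The order is 23.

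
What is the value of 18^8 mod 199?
62

Repeated squaring. Binary of 8 = 1000.
18^1 ≡ 18 (mod 199); 18^2 ≡ 125 (mod 199); 18^4 ≡ 103 (mod 199); 18^8 ≡ 62 (mod 199)
18^8 = 18^8 ≡ 62 (mod 199)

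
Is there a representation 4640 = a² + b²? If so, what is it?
4² + 68² (a=4, b=68)

Factorization: 4640 = 2^5 × 5 × 29
By Fermat: n is sum of two squares iff every prime p ≡ 3 (mod 4) appears to even power.
All primes ≡ 3 (mod 4) appear to even power.
Search a = 0, 1, 2, … for 4640 - a² a perfect square: first hit at a = 4: 4640 - 16 = 4624 = 68².
4640 = 4² + 68² = 16 + 4624 ✓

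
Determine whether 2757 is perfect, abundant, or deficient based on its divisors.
deficient

Proper divisors of 2757: sum = 1 + 3 + 919 = 923
Since 923 < 2757, 2757 is deficient.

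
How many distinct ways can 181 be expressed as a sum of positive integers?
749474411781

p(n) counts ways to write n as a sum of positive integers (order ignored).
Euler's pentagonal recurrence: p(k) = p(k-1) + p(k-2) - p(k-5) - p(k-7) + p(k-12) + p(k-15) - ... (offsets j(3j∓1)/2, signs ++--, p(0)=1, p(<0)=0).
DP table for k = 0..180: p(0)=1, p(1)=1, p(2)=2, p(3)=3, p(4)=5, p(5)=7, p(6)=11, p(7)=15, p(8)=22, p(9)=30, p(10)=42, p(11)=56, p(12)=77, p(13)=101, p(14)=135, p(15)=176, p(16)=231, p(17)=297, p(18)=385, p(19)=490, p(20)=627, p(21)=792, p(22)=1002, p(23)=1255, p(24)=1575, p(25)=1958, p(26)=2436, p(27)=3010, p(28)=3718, p(29)=4565, p(30)=5604, p(31)=6842, p(32)=8349, p(33)=10143, p(34)=12310, p(35)=14883, p(36)=17977, p(37)=21637, p(38)=26015, p(39)=31185, p(40)=37338, p(41)=44583, p(42)=53174, p(43)=63261, p(44)=75175, p(45)=89134, p(46)=105558, p(47)=124754, p(48)=147273, p(49)=173525, p(50)=204226, p(51)=239943, p(52)=281589, p(53)=329931, p(54)=386155, p(55)=451276, p(56)=526823, p(57)=614154, p(58)=715220, p(59)=831820, p(60)=966467, p(61)=1121505, p(62)=1300156, p(63)=1505499, p(64)=1741630, p(65)=2012558, p(66)=2323520, p(67)=2679689, p(68)=3087735, p(69)=3554345, p(70)=4087968, p(71)=4697205, p(72)=5392783, p(73)=6185689, p(74)=7089500, p(75)=8118264, p(76)=9289091, p(77)=10619863, p(78)=12132164, p(79)=13848650, p(80)=15796476, p(81)=18004327, p(82)=20506255, p(83)=23338469, p(84)=26543660, p(85)=30167357, p(86)=34262962, p(87)=38887673, p(88)=44108109, p(89)=49995925, p(90)=56634173, p(91)=64112359, p(92)=72533807, p(93)=82010177, p(94)=92669720, p(95)=104651419, p(96)=118114304, p(97)=133230930, p(98)=150198136, p(99)=169229875, p(100)=190569292, p(101)=214481126, p(102)=241265379, p(103)=271248950, p(104)=304801365, p(105)=342325709, p(106)=384276336, p(107)=431149389, p(108)=483502844, p(109)=541946240, p(110)=607163746, p(111)=679903203, p(112)=761002156, p(113)=851376628, p(114)=952050665, p(115)=1064144451, p(116)=1188908248, p(117)=1327710076, p(118)=1482074143, p(119)=1653668665, p(120)=1844349560, p(121)=2056148051, p(122)=2291320912, p(123)=2552338241, p(124)=2841940500, p(125)=3163127352, p(126)=3519222692, p(127)=3913864295, p(128)=4351078600, p(129)=4835271870, p(130)=5371315400, p(131)=5964539504, p(132)=6620830889, p(133)=7346629512, p(134)=8149040695, p(135)=9035836076, p(136)=10015581680, p(137)=11097645016, p(138)=12292341831, p(139)=13610949895, p(140)=15065878135, p(141)=16670689208, p(142)=18440293320, p(143)=20390982757, p(144)=22540654445, p(145)=24908858009, p(146)=27517052599, p(147)=30388671978, p(148)=33549419497, p(149)=37027355200, p(150)=40853235313, p(151)=45060624582, p(152)=49686288421, p(153)=54770336324, p(154)=60356673280, p(155)=66493182097, p(156)=73232243759, p(157)=80630964769, p(158)=88751778802, p(159)=97662728555, p(160)=107438159466, p(161)=118159068427, p(162)=129913904637, p(163)=142798995930, p(164)=156919475295, p(165)=172389800255, p(166)=189334822579, p(167)=207890420102, p(168)=228204732751, p(169)=250438925115, p(170)=274768617130, p(171)=301384802048, p(172)=330495499613, p(173)=362326859895, p(174)=397125074750, p(175)=435157697830, p(176)=476715857290, p(177)=522115831195, p(178)=571701605655, p(179)=625846753120, p(180)=684957390936.
Final step: p(181) = p(180) + p(179) - p(176) - p(174) + p(169) + p(166) - p(159) - p(155) + p(146) + p(141) - p(130) - p(124) + p(111) + p(104) - p(89) - p(81) + p(64) + p(55) - p(36) - p(26) + p(5)
= 684957390936 + 625846753120 - 476715857290 - 397125074750 + 250438925115 + 189334822579 - 97662728555 - 66493182097 + 27517052599 + 16670689208 - 5371315400 - 2841940500 + 679903203 + 304801365 - 49995925 - 18004327 + 1741630 + 451276 - 17977 - 2436 + 7
= 749474411781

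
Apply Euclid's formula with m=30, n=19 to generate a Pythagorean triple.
(539, 1140, 1261)

Euclid's formula: a = m² - n², b = 2mn, c = m² + n²
m = 30, n = 19
a = 30² - 19² = 900 - 361 = 539
b = 2 × 30 × 19 = 1140
c = 30² + 19² = 900 + 361 = 1261
Verification: 539² + 1140² = 290521 + 1299600 = 1590121 = 1261² ✓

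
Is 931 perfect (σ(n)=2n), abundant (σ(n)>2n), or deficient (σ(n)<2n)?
deficient

Proper divisors of 931: sum = 1 + 7 + 19 + 49 + 133 = 209
Since 209 < 931, 931 is deficient.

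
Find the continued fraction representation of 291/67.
[4; 2, 1, 10, 2]

Euclidean algorithm steps:
291 = 4 × 67 + 23
67 = 2 × 23 + 21
23 = 1 × 21 + 2
21 = 10 × 2 + 1
2 = 2 × 1 + 0
Continued fraction: [4; 2, 1, 10, 2]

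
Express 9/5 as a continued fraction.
[1; 1, 4]

Euclidean algorithm steps:
9 = 1 × 5 + 4
5 = 1 × 4 + 1
4 = 4 × 1 + 0
Continued fraction: [1; 1, 4]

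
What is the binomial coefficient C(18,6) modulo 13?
0

Using Lucas' theorem:
Write n=18 and k=6 in base 13:
n in base 13: [1, 5]
k in base 13: [0, 6]
C(18,6) mod 13 = ∏ C(n_i, k_i) mod 13
Digit binomials (mod 13): C(1,0) = 1; C(5,6) = 0 (k_i > n_i)
Product: 1 × 0 = 0 ≡ 0 (mod 13)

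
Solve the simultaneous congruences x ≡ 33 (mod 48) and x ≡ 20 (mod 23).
273

Using Chinese Remainder Theorem:
M = 48 × 23 = 1104
M1 = 23, M2 = 48
y1 = 23^(-1) mod 48 = 23
y2 = 48^(-1) mod 23 = 12
x = (33×23×23 + 20×48×12) mod 1104 = 273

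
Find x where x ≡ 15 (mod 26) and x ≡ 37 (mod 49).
821

Using Chinese Remainder Theorem:
M = 26 × 49 = 1274
M1 = 49, M2 = 26
y1 = 49^(-1) mod 26 = 17
y2 = 26^(-1) mod 49 = 17
x = (15×49×17 + 37×26×17) mod 1274 = 821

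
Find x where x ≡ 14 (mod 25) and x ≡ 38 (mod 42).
164

Using Chinese Remainder Theorem:
M = 25 × 42 = 1050
M1 = 42, M2 = 25
y1 = 42^(-1) mod 25 = 3
y2 = 25^(-1) mod 42 = 37
x = (14×42×3 + 38×25×37) mod 1050 = 164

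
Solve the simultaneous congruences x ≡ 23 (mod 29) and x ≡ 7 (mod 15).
52

Using Chinese Remainder Theorem:
M = 29 × 15 = 435
M1 = 15, M2 = 29
y1 = 15^(-1) mod 29 = 2
y2 = 29^(-1) mod 15 = 14
x = (23×15×2 + 7×29×14) mod 435 = 52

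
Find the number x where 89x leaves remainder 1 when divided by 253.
199

gcd(89, 253) = 1, so the inverse exists.
Extended Euclidean algorithm on (253, 89):
253 = 2 × 89 + 75  ⟹  75 = (1)·253 + (-2)·89
89 = 1 × 75 + 14  ⟹  14 = (-1)·253 + (3)·89
75 = 5 × 14 + 5  ⟹  5 = (6)·253 + (-17)·89
14 = 2 × 5 + 4  ⟹  4 = (-13)·253 + (37)·89
5 = 1 × 4 + 1  ⟹  1 = (19)·253 + (-54)·89
So (-54)·89 ≡ 1 (mod 253), i.e. 89^(-1) ≡ -54 ≡ 199 (mod 253).
Check: 89 × 199 = 17711 ≡ 1 (mod 253)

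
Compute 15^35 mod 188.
19

Repeated squaring. Binary of 35 = 100011.
15^1 ≡ 15 (mod 188); 15^2 ≡ 37 (mod 188); 15^4 ≡ 53 (mod 188); 15^8 ≡ 177 (mod 188); 15^16 ≡ 121 (mod 188); 15^32 ≡ 165 (mod 188)
15^35 = 15^1 × 15^2 × 15^32 ≡ 19 (mod 188)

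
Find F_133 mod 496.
233

Matrix identity: Q^n = [[F_(n+1), F_n], [F_n, F_(n-1)]] with Q = [[1,1],[1,0]].
n = 133 = 10000101₂. Square-and-multiply, entries mod 496:
Q^1 = [[1,1],[1,0]]
Q^2 = (Q^1)² = [[2,1],[1,1]]
Q^4 = (Q^2)² = [[5,3],[3,2]]
Q^8 = (Q^4)² = [[34,21],[21,13]]
Q^16 = (Q^8)² = [[109,491],[491,114]]
Q^33 = (Q^16)²·Q = [[375,2],[2,373]]
Q^66 = (Q^33)² = [[261,8],[8,253]]
Q^133 = (Q^66)²·Q = [[377,233],[233,144]]
F_133 mod 496 = Q^133[0][1] = 233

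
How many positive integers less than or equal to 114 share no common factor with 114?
36

114 = 2 × 3 × 19
φ(n) = n × ∏(1 - 1/p) for each prime p dividing n
φ(114) = 114 × (1 - 1/2) × (1 - 1/3) × (1 - 1/19) = 36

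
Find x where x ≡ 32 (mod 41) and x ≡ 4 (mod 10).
114

Using Chinese Remainder Theorem:
M = 41 × 10 = 410
M1 = 10, M2 = 41
y1 = 10^(-1) mod 41 = 37
y2 = 41^(-1) mod 10 = 1
x = (32×10×37 + 4×41×1) mod 410 = 114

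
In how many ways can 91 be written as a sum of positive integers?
64112359

p(n) counts ways to write n as a sum of positive integers (order ignored).
Euler's pentagonal recurrence: p(k) = p(k-1) + p(k-2) - p(k-5) - p(k-7) + p(k-12) + p(k-15) - ... (offsets j(3j∓1)/2, signs ++--, p(0)=1, p(<0)=0).
DP table for k = 0..90: p(0)=1, p(1)=1, p(2)=2, p(3)=3, p(4)=5, p(5)=7, p(6)=11, p(7)=15, p(8)=22, p(9)=30, p(10)=42, p(11)=56, p(12)=77, p(13)=101, p(14)=135, p(15)=176, p(16)=231, p(17)=297, p(18)=385, p(19)=490, p(20)=627, p(21)=792, p(22)=1002, p(23)=1255, p(24)=1575, p(25)=1958, p(26)=2436, p(27)=3010, p(28)=3718, p(29)=4565, p(30)=5604, p(31)=6842, p(32)=8349, p(33)=10143, p(34)=12310, p(35)=14883, p(36)=17977, p(37)=21637, p(38)=26015, p(39)=31185, p(40)=37338, p(41)=44583, p(42)=53174, p(43)=63261, p(44)=75175, p(45)=89134, p(46)=105558, p(47)=124754, p(48)=147273, p(49)=173525, p(50)=204226, p(51)=239943, p(52)=281589, p(53)=329931, p(54)=386155, p(55)=451276, p(56)=526823, p(57)=614154, p(58)=715220, p(59)=831820, p(60)=966467, p(61)=1121505, p(62)=1300156, p(63)=1505499, p(64)=1741630, p(65)=2012558, p(66)=2323520, p(67)=2679689, p(68)=3087735, p(69)=3554345, p(70)=4087968, p(71)=4697205, p(72)=5392783, p(73)=6185689, p(74)=7089500, p(75)=8118264, p(76)=9289091, p(77)=10619863, p(78)=12132164, p(79)=13848650, p(80)=15796476, p(81)=18004327, p(82)=20506255, p(83)=23338469, p(84)=26543660, p(85)=30167357, p(86)=34262962, p(87)=38887673, p(88)=44108109, p(89)=49995925, p(90)=56634173.
Final step: p(91) = p(90) + p(89) - p(86) - p(84) + p(79) + p(76) - p(69) - p(65) + p(56) + p(51) - p(40) - p(34) + p(21) + p(14)
= 56634173 + 49995925 - 34262962 - 26543660 + 13848650 + 9289091 - 3554345 - 2012558 + 526823 + 239943 - 37338 - 12310 + 792 + 135
= 64112359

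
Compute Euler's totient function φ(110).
40

110 = 2 × 5 × 11
φ(n) = n × ∏(1 - 1/p) for each prime p dividing n
φ(110) = 110 × (1 - 1/2) × (1 - 1/5) × (1 - 1/11) = 40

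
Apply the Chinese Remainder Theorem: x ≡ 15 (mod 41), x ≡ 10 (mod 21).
220

Using Chinese Remainder Theorem:
M = 41 × 21 = 861
M1 = 21, M2 = 41
y1 = 21^(-1) mod 41 = 2
y2 = 41^(-1) mod 21 = 20
x = (15×21×2 + 10×41×20) mod 861 = 220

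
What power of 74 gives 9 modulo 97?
28

Baby-step giant-step with step n = ⌈√97⌉ = 10.
Baby steps 74^j mod 97 (j:value) for j=0..9: 0:1, 1:74, 2:44, 3:55, 4:93, 5:92, 6:18, 7:71, 8:16, 9:20.
Giant-step multiplier: 74^(-10) ≡ 74^(96-10) = 74^86 ≡ 66 (mod 97).
Giant steps γ_i = 9·66^i mod 97: γ_0=9, γ_1=12, γ_2=16 (in table at j=8).
x = i·n + j = 2·10 + 8 = 28.
Check: 74^28 ≡ 9 (mod 97).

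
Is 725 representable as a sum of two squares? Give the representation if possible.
7² + 26² (a=7, b=26)

Factorization: 725 = 5^2 × 29
By Fermat: n is sum of two squares iff every prime p ≡ 3 (mod 4) appears to even power.
All primes ≡ 3 (mod 4) appear to even power.
Search a = 0, 1, 2, … for 725 - a² a perfect square: first hit at a = 7: 725 - 49 = 676 = 26².
725 = 7² + 26² = 49 + 676 ✓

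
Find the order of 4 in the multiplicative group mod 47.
23

47 is prime, so ord(4) divides φ(47) = 46.
Divisors of 46: 1, 2, 23, 46.
Repeated squaring: 4^1 ≡ 4, 4^2 ≡ 16, 4^4 ≡ 21, 4^8 ≡ 18, 4^16 ≡ 42, 4^32 ≡ 25 (mod 47).
Test 4^d mod 47 for each divisor d in increasing order:
4^1 ≡ 4
4^2 ≡ 16
4^23 = 4^16·4^4·4^2·4^1 ≡ 1  ← first divisor giving 1
The order is 23.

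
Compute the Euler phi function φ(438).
144

438 = 2 × 3 × 73
φ(n) = n × ∏(1 - 1/p) for each prime p dividing n
φ(438) = 438 × (1 - 1/2) × (1 - 1/3) × (1 - 1/73) = 144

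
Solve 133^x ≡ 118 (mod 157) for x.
102

Baby-step giant-step with step n = ⌈√157⌉ = 13.
Baby steps 133^j mod 157 (j:value) for j=0..12: 0:1, 1:133, 2:105, 3:149, 4:35, 5:102, 6:64, 7:34, 8:126, 9:116, 10:42, 11:91, 12:14.
Giant-step multiplier: 133^(-13) ≡ 133^(156-13) = 133^143 ≡ 107 (mod 157).
Giant steps γ_i = 118·107^i mod 157: γ_0=118, γ_1=66, γ_2=154, γ_3=150, γ_4=36, γ_5=84, γ_6=39, γ_7=91 (in table at j=11).
x = i·n + j = 7·13 + 11 = 102.
Check: 133^102 ≡ 118 (mod 157).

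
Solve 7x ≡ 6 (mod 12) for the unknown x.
x ≡ 6 (mod 12)

gcd(7, 12) = 1, which divides 6, so solutions exist.
Find 7^(-1) mod 12 by the extended Euclidean algorithm:
12 = 1 × 7 + 5  ⟹  5 = (1)·12 + (-1)·7
7 = 1 × 5 + 2  ⟹  2 = (-1)·12 + (2)·7
5 = 2 × 2 + 1  ⟹  1 = (3)·12 + (-5)·7
So (-5)·7 ≡ 1 (mod 12), i.e. 7^(-1) ≡ -5 ≡ 7 (mod 12).
x ≡ 7 × 6 = 42 ≡ 6 (mod 12).
Check: 7 × 6 = 42 ≡ 6 (mod 12).
Unique solution: x ≡ 6 (mod 12)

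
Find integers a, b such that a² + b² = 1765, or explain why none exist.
1² + 42² (a=1, b=42)

Factorization: 1765 = 5 × 353
By Fermat: n is sum of two squares iff every prime p ≡ 3 (mod 4) appears to even power.
All primes ≡ 3 (mod 4) appear to even power.
Search a = 0, 1, 2, … for 1765 - a² a perfect square: first hit at a = 1: 1765 - 1 = 1764 = 42².
1765 = 1² + 42² = 1 + 1764 ✓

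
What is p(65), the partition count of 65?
2012558

p(n) counts ways to write n as a sum of positive integers (order ignored).
Euler's pentagonal recurrence: p(k) = p(k-1) + p(k-2) - p(k-5) - p(k-7) + p(k-12) + p(k-15) - ... (offsets j(3j∓1)/2, signs ++--, p(0)=1, p(<0)=0).
DP table for k = 0..64: p(0)=1, p(1)=1, p(2)=2, p(3)=3, p(4)=5, p(5)=7, p(6)=11, p(7)=15, p(8)=22, p(9)=30, p(10)=42, p(11)=56, p(12)=77, p(13)=101, p(14)=135, p(15)=176, p(16)=231, p(17)=297, p(18)=385, p(19)=490, p(20)=627, p(21)=792, p(22)=1002, p(23)=1255, p(24)=1575, p(25)=1958, p(26)=2436, p(27)=3010, p(28)=3718, p(29)=4565, p(30)=5604, p(31)=6842, p(32)=8349, p(33)=10143, p(34)=12310, p(35)=14883, p(36)=17977, p(37)=21637, p(38)=26015, p(39)=31185, p(40)=37338, p(41)=44583, p(42)=53174, p(43)=63261, p(44)=75175, p(45)=89134, p(46)=105558, p(47)=124754, p(48)=147273, p(49)=173525, p(50)=204226, p(51)=239943, p(52)=281589, p(53)=329931, p(54)=386155, p(55)=451276, p(56)=526823, p(57)=614154, p(58)=715220, p(59)=831820, p(60)=966467, p(61)=1121505, p(62)=1300156, p(63)=1505499, p(64)=1741630.
Final step: p(65) = p(64) + p(63) - p(60) - p(58) + p(53) + p(50) - p(43) - p(39) + p(30) + p(25) - p(14) - p(8)
= 1741630 + 1505499 - 966467 - 715220 + 329931 + 204226 - 63261 - 31185 + 5604 + 1958 - 135 - 22
= 2012558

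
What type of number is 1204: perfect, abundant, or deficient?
abundant

Proper divisors of 1204: sum = 1 + 2 + 4 + 7 + 14 + 28 + 43 + 86 + 172 + 301 + 602 = 1260
Since 1260 > 1204, 1204 is abundant.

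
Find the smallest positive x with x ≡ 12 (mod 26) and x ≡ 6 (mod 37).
376

Using Chinese Remainder Theorem:
M = 26 × 37 = 962
M1 = 37, M2 = 26
y1 = 37^(-1) mod 26 = 19
y2 = 26^(-1) mod 37 = 10
x = (12×37×19 + 6×26×10) mod 962 = 376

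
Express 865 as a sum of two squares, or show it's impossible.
9² + 28² (a=9, b=28)

Factorization: 865 = 5 × 173
By Fermat: n is sum of two squares iff every prime p ≡ 3 (mod 4) appears to even power.
All primes ≡ 3 (mod 4) appear to even power.
Search a = 0, 1, 2, … for 865 - a² a perfect square: first hit at a = 9: 865 - 81 = 784 = 28².
865 = 9² + 28² = 81 + 784 ✓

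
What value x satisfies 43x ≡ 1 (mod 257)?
6

gcd(43, 257) = 1, so the inverse exists.
Extended Euclidean algorithm on (257, 43):
257 = 5 × 43 + 42  ⟹  42 = (1)·257 + (-5)·43
43 = 1 × 42 + 1  ⟹  1 = (-1)·257 + (6)·43
So (6)·43 ≡ 1 (mod 257), i.e. 43^(-1) ≡ 6 (mod 257).
Check: 43 × 6 = 258 ≡ 1 (mod 257)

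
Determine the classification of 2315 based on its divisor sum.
deficient

Proper divisors of 2315: sum = 1 + 5 + 463 = 469
Since 469 < 2315, 2315 is deficient.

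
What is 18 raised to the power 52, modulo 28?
4

Repeated squaring. Binary of 52 = 110100.
18^1 ≡ 18 (mod 28); 18^2 ≡ 16 (mod 28); 18^4 ≡ 4 (mod 28); 18^8 ≡ 16 (mod 28); 18^16 ≡ 4 (mod 28); 18^32 ≡ 16 (mod 28)
18^52 = 18^4 × 18^16 × 18^32 ≡ 4 (mod 28)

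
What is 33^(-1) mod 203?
80

gcd(33, 203) = 1, so the inverse exists.
Extended Euclidean algorithm on (203, 33):
203 = 6 × 33 + 5  ⟹  5 = (1)·203 + (-6)·33
33 = 6 × 5 + 3  ⟹  3 = (-6)·203 + (37)·33
5 = 1 × 3 + 2  ⟹  2 = (7)·203 + (-43)·33
3 = 1 × 2 + 1  ⟹  1 = (-13)·203 + (80)·33
So (80)·33 ≡ 1 (mod 203), i.e. 33^(-1) ≡ 80 (mod 203).
Check: 33 × 80 = 2640 ≡ 1 (mod 203)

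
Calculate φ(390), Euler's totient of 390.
96

390 = 2 × 3 × 5 × 13
φ(n) = n × ∏(1 - 1/p) for each prime p dividing n
φ(390) = 390 × (1 - 1/2) × (1 - 1/3) × (1 - 1/5) × (1 - 1/13) = 96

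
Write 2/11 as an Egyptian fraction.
1/6 + 1/66

Greedy algorithm:
2/11: ceiling(11/2) = 6, use 1/6
1/66: ceiling(66/1) = 66, use 1/66
Result: 2/11 = 1/6 + 1/66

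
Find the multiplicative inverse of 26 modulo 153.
53

gcd(26, 153) = 1, so the inverse exists.
Extended Euclidean algorithm on (153, 26):
153 = 5 × 26 + 23  ⟹  23 = (1)·153 + (-5)·26
26 = 1 × 23 + 3  ⟹  3 = (-1)·153 + (6)·26
23 = 7 × 3 + 2  ⟹  2 = (8)·153 + (-47)·26
3 = 1 × 2 + 1  ⟹  1 = (-9)·153 + (53)·26
So (53)·26 ≡ 1 (mod 153), i.e. 26^(-1) ≡ 53 (mod 153).
Check: 26 × 53 = 1378 ≡ 1 (mod 153)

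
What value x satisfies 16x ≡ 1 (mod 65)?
61

gcd(16, 65) = 1, so the inverse exists.
Extended Euclidean algorithm on (65, 16):
65 = 4 × 16 + 1  ⟹  1 = (1)·65 + (-4)·16
So (-4)·16 ≡ 1 (mod 65), i.e. 16^(-1) ≡ -4 ≡ 61 (mod 65).
Check: 16 × 61 = 976 ≡ 1 (mod 65)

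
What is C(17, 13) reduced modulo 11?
4

Using Lucas' theorem:
Write n=17 and k=13 in base 11:
n in base 11: [1, 6]
k in base 11: [1, 2]
C(17,13) mod 11 = ∏ C(n_i, k_i) mod 11
Digit binomials (mod 11): C(1,1) = 1; C(6,2) = 15 ≡ 4
Product: 1 × 4 = 4 ≡ 4 (mod 11)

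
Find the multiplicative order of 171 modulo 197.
49

197 is prime, so ord(171) divides φ(197) = 196.
Divisors of 196: 1, 2, 4, 7, 14, 28, 49, 98, 196.
Repeated squaring: 171^1 ≡ 171, 171^2 ≡ 85, 171^4 ≡ 133, 171^8 ≡ 156, 171^16 ≡ 105, 171^32 ≡ 190, 171^64 ≡ 49, 171^128 ≡ 37 (mod 197).
Test 171^d mod 197 for each divisor d in increasing order:
171^1 ≡ 171
171^2 ≡ 85
171^4 ≡ 133
171^7 = 171^4·171^2·171^1 ≡ 191
171^14 = 171^8·171^4·171^2 ≡ 36
171^28 = 171^16·171^8·171^4 ≡ 114
171^49 = 171^32·171^16·171^1 ≡ 1  ← first divisor giving 1
The order is 49.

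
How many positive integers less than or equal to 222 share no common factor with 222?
72

222 = 2 × 3 × 37
φ(n) = n × ∏(1 - 1/p) for each prime p dividing n
φ(222) = 222 × (1 - 1/2) × (1 - 1/3) × (1 - 1/37) = 72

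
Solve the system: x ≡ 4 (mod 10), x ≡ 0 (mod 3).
24

Using Chinese Remainder Theorem:
M = 10 × 3 = 30
M1 = 3, M2 = 10
y1 = 3^(-1) mod 10 = 7
y2 = 10^(-1) mod 3 = 1
x = (4×3×7 + 0×10×1) mod 30 = 24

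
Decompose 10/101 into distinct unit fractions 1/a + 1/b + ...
1/11 + 1/124 + 1/27553 + 1/3795811492

Greedy algorithm:
10/101: ceiling(101/10) = 11, use 1/11
9/1111: ceiling(1111/9) = 124, use 1/124
5/137764: ceiling(137764/5) = 27553, use 1/27553
1/3795811492: ceiling(3795811492/1) = 3795811492, use 1/3795811492
Result: 10/101 = 1/11 + 1/124 + 1/27553 + 1/3795811492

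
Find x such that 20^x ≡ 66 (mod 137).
83

Baby-step giant-step with step n = ⌈√137⌉ = 12.
Baby steps 20^j mod 137 (j:value) for j=0..11: 0:1, 1:20, 2:126, 3:54, 4:121, 5:91, 6:39, 7:95, 8:119, 9:51, 10:61, 11:124.
Giant-step multiplier: 20^(-12) ≡ 20^(136-12) = 20^124 ≡ 49 (mod 137).
Giant steps γ_i = 66·49^i mod 137: γ_0=66, γ_1=83, γ_2=94, γ_3=85, γ_4=55, γ_5=92, γ_6=124 (in table at j=11).
x = i·n + j = 6·12 + 11 = 83.
Check: 20^83 ≡ 66 (mod 137).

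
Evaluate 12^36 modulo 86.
84

Repeated squaring. Binary of 36 = 100100.
12^1 ≡ 12 (mod 86); 12^2 ≡ 58 (mod 86); 12^4 ≡ 10 (mod 86); 12^8 ≡ 14 (mod 86); 12^16 ≡ 24 (mod 86); 12^32 ≡ 60 (mod 86)
12^36 = 12^4 × 12^32 ≡ 84 (mod 86)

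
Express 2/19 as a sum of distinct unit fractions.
1/10 + 1/190

Greedy algorithm:
2/19: ceiling(19/2) = 10, use 1/10
1/190: ceiling(190/1) = 190, use 1/190
Result: 2/19 = 1/10 + 1/190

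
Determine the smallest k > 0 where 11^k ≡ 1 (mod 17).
16

17 is prime, so ord(11) divides φ(17) = 16.
Divisors of 16: 1, 2, 4, 8, 16.
Repeated squaring: 11^1 ≡ 11, 11^2 ≡ 2, 11^4 ≡ 4, 11^8 ≡ 16, 11^16 ≡ 1 (mod 17).
Test 11^d mod 17 for each divisor d in increasing order:
11^1 ≡ 11
11^2 ≡ 2
11^4 ≡ 4
11^8 ≡ 16
11^16 ≡ 1  ← first divisor giving 1
The order is 16.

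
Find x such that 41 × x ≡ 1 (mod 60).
41

gcd(41, 60) = 1, so the inverse exists.
Extended Euclidean algorithm on (60, 41):
60 = 1 × 41 + 19  ⟹  19 = (1)·60 + (-1)·41
41 = 2 × 19 + 3  ⟹  3 = (-2)·60 + (3)·41
19 = 6 × 3 + 1  ⟹  1 = (13)·60 + (-19)·41
So (-19)·41 ≡ 1 (mod 60), i.e. 41^(-1) ≡ -19 ≡ 41 (mod 60).
Check: 41 × 41 = 1681 ≡ 1 (mod 60)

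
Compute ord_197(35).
196

197 is prime, so ord(35) divides φ(197) = 196.
Divisors of 196: 1, 2, 4, 7, 14, 28, 49, 98, 196.
Repeated squaring: 35^1 ≡ 35, 35^2 ≡ 43, 35^4 ≡ 76, 35^8 ≡ 63, 35^16 ≡ 29, 35^32 ≡ 53, 35^64 ≡ 51, 35^128 ≡ 40 (mod 197).
Test 35^d mod 197 for each divisor d in increasing order:
35^1 ≡ 35
35^2 ≡ 43
35^4 ≡ 76
35^7 = 35^4·35^2·35^1 ≡ 120
35^14 = 35^8·35^4·35^2 ≡ 19
35^28 = 35^16·35^8·35^4 ≡ 164
35^49 = 35^32·35^16·35^1 ≡ 14
35^98 = 35^64·35^32·35^2 ≡ 196
35^196 = 35^128·35^64·35^4 ≡ 1  ← first divisor giving 1
The order is 196.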